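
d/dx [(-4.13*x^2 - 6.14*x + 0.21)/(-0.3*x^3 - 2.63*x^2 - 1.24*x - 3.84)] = (-1.239*x^4 - 3.684*x^3 - 10.838*x^2 + 32.823*x + 23.838)/(0.09*x^6 + 1.578*x^5 + 7.6609*x^4 + 8.8264*x^3 + 21.736*x^2 + 9.5232*x + 14.7456)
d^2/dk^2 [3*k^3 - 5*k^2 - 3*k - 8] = 18*k - 10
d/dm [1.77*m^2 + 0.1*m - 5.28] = 3.54*m + 0.1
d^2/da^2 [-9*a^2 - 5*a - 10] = -18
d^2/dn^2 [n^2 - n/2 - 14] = 2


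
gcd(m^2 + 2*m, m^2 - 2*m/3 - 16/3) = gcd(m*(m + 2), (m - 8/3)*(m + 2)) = m + 2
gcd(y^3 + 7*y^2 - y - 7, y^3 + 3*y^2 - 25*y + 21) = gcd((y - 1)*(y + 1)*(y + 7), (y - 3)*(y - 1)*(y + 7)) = y^2 + 6*y - 7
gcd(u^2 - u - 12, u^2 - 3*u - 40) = 1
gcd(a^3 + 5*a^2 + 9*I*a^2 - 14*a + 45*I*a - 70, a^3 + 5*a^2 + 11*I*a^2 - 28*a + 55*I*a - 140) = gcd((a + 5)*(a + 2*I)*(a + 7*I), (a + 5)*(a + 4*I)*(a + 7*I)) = a^2 + a*(5 + 7*I) + 35*I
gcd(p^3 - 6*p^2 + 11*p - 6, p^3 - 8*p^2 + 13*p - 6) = p - 1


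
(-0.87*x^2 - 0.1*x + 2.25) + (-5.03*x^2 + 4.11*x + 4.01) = -5.9*x^2 + 4.01*x + 6.26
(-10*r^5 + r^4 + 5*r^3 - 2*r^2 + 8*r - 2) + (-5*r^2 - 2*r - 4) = -10*r^5 + r^4 + 5*r^3 - 7*r^2 + 6*r - 6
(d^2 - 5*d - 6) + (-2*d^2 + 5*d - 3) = -d^2 - 9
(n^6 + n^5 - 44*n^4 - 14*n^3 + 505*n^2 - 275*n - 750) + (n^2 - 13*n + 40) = n^6 + n^5 - 44*n^4 - 14*n^3 + 506*n^2 - 288*n - 710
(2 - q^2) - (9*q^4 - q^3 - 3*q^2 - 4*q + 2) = -9*q^4 + q^3 + 2*q^2 + 4*q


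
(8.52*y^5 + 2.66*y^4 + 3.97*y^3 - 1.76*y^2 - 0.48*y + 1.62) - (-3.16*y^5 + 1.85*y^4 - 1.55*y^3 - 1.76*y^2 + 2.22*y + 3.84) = 11.68*y^5 + 0.81*y^4 + 5.52*y^3 - 2.7*y - 2.22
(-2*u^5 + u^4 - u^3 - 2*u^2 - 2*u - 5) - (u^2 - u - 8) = -2*u^5 + u^4 - u^3 - 3*u^2 - u + 3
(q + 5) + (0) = q + 5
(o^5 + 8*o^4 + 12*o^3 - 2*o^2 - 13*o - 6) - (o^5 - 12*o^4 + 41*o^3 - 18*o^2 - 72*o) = 20*o^4 - 29*o^3 + 16*o^2 + 59*o - 6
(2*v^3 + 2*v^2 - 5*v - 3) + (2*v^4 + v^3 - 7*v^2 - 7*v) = 2*v^4 + 3*v^3 - 5*v^2 - 12*v - 3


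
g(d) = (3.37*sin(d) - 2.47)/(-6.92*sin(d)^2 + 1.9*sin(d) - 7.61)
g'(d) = (13.84*sin(d)*cos(d) - 1.9*cos(d))*(3.37*sin(d) - 2.47)/(-6.92*sin(d)^2 + 1.9*sin(d) - 7.61)^2 + 3.37*cos(d)/(-6.92*sin(d)^2 + 1.9*sin(d) - 7.61)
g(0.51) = 0.10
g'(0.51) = -0.40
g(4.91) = 0.36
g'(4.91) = 0.03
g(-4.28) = -0.05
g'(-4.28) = 0.10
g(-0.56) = 0.40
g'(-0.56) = 0.03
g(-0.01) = 0.33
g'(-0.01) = -0.35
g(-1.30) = 0.36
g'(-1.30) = 0.04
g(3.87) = 0.39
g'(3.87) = -0.06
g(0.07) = 0.30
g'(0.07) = -0.41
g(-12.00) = 0.08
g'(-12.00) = -0.37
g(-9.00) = 0.40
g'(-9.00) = 0.03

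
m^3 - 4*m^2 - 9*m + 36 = (m - 4)*(m - 3)*(m + 3)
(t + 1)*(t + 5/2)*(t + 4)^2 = t^4 + 23*t^3/2 + 93*t^2/2 + 76*t + 40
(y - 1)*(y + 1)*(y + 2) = y^3 + 2*y^2 - y - 2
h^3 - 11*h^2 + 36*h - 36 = (h - 6)*(h - 3)*(h - 2)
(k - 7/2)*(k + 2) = k^2 - 3*k/2 - 7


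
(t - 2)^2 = t^2 - 4*t + 4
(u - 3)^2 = u^2 - 6*u + 9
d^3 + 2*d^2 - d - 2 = (d - 1)*(d + 1)*(d + 2)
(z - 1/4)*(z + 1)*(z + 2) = z^3 + 11*z^2/4 + 5*z/4 - 1/2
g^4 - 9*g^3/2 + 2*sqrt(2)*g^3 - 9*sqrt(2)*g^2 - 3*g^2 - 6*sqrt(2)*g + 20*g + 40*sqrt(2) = (g - 4)*(g - 5/2)*(g + 2)*(g + 2*sqrt(2))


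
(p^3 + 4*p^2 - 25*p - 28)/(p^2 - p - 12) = (p^2 + 8*p + 7)/(p + 3)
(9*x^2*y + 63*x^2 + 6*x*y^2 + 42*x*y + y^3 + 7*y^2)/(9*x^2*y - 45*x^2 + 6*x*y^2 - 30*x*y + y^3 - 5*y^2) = (y + 7)/(y - 5)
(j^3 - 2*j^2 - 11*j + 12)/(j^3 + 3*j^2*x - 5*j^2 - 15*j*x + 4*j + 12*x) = (j + 3)/(j + 3*x)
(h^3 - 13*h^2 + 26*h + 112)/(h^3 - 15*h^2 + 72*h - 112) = (h^2 - 6*h - 16)/(h^2 - 8*h + 16)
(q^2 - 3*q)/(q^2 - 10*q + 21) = q/(q - 7)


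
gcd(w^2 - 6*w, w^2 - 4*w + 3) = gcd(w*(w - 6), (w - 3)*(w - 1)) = 1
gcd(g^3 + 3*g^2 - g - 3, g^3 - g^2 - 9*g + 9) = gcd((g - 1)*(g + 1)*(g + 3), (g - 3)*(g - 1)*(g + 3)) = g^2 + 2*g - 3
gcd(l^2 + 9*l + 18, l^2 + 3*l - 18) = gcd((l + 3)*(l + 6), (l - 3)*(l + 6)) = l + 6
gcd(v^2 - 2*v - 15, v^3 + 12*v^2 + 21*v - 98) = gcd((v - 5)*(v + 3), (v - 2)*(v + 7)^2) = 1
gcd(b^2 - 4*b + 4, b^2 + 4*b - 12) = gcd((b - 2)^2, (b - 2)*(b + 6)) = b - 2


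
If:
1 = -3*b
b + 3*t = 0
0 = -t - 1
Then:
No Solution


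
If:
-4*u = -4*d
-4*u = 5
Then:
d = -5/4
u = -5/4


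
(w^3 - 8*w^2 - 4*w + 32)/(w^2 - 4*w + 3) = (w^3 - 8*w^2 - 4*w + 32)/(w^2 - 4*w + 3)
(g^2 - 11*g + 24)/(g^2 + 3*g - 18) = (g - 8)/(g + 6)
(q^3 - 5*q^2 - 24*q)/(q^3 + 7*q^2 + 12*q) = (q - 8)/(q + 4)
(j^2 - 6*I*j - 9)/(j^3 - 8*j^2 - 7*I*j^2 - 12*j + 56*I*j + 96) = (j - 3*I)/(j^2 - 4*j*(2 + I) + 32*I)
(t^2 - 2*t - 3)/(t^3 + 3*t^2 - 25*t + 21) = (t + 1)/(t^2 + 6*t - 7)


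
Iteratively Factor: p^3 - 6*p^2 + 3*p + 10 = (p - 2)*(p^2 - 4*p - 5) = (p - 5)*(p - 2)*(p + 1)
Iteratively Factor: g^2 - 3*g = (g - 3)*(g)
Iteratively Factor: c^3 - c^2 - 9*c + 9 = (c - 1)*(c^2 - 9) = (c - 1)*(c + 3)*(c - 3)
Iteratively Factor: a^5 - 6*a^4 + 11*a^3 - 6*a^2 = (a)*(a^4 - 6*a^3 + 11*a^2 - 6*a) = a*(a - 3)*(a^3 - 3*a^2 + 2*a) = a^2*(a - 3)*(a^2 - 3*a + 2) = a^2*(a - 3)*(a - 1)*(a - 2)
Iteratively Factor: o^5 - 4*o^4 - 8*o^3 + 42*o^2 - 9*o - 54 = (o + 3)*(o^4 - 7*o^3 + 13*o^2 + 3*o - 18) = (o + 1)*(o + 3)*(o^3 - 8*o^2 + 21*o - 18) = (o - 3)*(o + 1)*(o + 3)*(o^2 - 5*o + 6) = (o - 3)^2*(o + 1)*(o + 3)*(o - 2)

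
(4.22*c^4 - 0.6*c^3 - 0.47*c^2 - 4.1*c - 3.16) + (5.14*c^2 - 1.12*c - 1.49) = 4.22*c^4 - 0.6*c^3 + 4.67*c^2 - 5.22*c - 4.65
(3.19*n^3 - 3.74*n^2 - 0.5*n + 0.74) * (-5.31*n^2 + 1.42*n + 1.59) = -16.9389*n^5 + 24.3892*n^4 + 2.4163*n^3 - 10.586*n^2 + 0.2558*n + 1.1766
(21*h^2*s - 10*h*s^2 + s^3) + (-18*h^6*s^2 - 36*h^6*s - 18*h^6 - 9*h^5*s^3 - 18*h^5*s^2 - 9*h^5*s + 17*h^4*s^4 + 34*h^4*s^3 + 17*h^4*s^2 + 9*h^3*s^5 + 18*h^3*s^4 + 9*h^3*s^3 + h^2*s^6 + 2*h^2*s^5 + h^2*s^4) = -18*h^6*s^2 - 36*h^6*s - 18*h^6 - 9*h^5*s^3 - 18*h^5*s^2 - 9*h^5*s + 17*h^4*s^4 + 34*h^4*s^3 + 17*h^4*s^2 + 9*h^3*s^5 + 18*h^3*s^4 + 9*h^3*s^3 + h^2*s^6 + 2*h^2*s^5 + h^2*s^4 + 21*h^2*s - 10*h*s^2 + s^3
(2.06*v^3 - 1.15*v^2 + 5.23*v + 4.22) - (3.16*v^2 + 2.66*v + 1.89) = 2.06*v^3 - 4.31*v^2 + 2.57*v + 2.33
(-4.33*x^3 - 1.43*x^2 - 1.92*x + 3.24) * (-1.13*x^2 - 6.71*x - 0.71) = 4.8929*x^5 + 30.6702*x^4 + 14.8392*x^3 + 10.2373*x^2 - 20.3772*x - 2.3004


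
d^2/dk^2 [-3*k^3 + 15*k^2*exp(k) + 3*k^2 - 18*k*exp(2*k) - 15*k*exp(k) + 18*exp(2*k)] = 15*k^2*exp(k) - 72*k*exp(2*k) + 45*k*exp(k) - 18*k + 6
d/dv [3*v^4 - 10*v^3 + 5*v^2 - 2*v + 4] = 12*v^3 - 30*v^2 + 10*v - 2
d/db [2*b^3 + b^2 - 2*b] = 6*b^2 + 2*b - 2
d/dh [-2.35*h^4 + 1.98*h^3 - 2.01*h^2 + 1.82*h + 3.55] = -9.4*h^3 + 5.94*h^2 - 4.02*h + 1.82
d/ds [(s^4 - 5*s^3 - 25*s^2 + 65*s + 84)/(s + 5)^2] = (2*s^4 + 15*s^3 - 75*s^2 - 315*s + 157)/(s^3 + 15*s^2 + 75*s + 125)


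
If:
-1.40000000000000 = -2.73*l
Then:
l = 0.51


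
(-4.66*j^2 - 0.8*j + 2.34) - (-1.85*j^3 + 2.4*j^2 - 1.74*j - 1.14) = 1.85*j^3 - 7.06*j^2 + 0.94*j + 3.48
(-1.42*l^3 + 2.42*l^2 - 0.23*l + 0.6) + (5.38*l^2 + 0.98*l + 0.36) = -1.42*l^3 + 7.8*l^2 + 0.75*l + 0.96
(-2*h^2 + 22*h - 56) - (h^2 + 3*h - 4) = -3*h^2 + 19*h - 52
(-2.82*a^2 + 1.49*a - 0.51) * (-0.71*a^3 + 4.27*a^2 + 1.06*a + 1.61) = 2.0022*a^5 - 13.0993*a^4 + 3.7352*a^3 - 5.1385*a^2 + 1.8583*a - 0.8211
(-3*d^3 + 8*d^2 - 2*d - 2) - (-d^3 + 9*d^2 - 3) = -2*d^3 - d^2 - 2*d + 1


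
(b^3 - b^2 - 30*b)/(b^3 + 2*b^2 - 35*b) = (b^2 - b - 30)/(b^2 + 2*b - 35)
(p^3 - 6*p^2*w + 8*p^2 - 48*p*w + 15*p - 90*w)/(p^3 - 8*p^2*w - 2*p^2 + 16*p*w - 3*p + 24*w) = (p^3 - 6*p^2*w + 8*p^2 - 48*p*w + 15*p - 90*w)/(p^3 - 8*p^2*w - 2*p^2 + 16*p*w - 3*p + 24*w)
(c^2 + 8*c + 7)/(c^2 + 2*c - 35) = (c + 1)/(c - 5)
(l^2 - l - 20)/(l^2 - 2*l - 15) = (l + 4)/(l + 3)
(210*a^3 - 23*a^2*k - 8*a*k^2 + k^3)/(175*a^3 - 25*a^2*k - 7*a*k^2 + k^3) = (6*a - k)/(5*a - k)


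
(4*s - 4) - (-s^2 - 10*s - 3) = s^2 + 14*s - 1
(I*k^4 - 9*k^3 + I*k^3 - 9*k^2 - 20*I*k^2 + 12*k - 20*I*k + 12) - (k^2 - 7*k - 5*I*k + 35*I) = I*k^4 - 9*k^3 + I*k^3 - 10*k^2 - 20*I*k^2 + 19*k - 15*I*k + 12 - 35*I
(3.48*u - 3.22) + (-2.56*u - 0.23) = 0.92*u - 3.45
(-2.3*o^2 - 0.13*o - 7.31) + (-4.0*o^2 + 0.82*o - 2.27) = -6.3*o^2 + 0.69*o - 9.58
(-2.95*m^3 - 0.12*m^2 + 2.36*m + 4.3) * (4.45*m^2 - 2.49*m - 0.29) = -13.1275*m^5 + 6.8115*m^4 + 11.6563*m^3 + 13.2934*m^2 - 11.3914*m - 1.247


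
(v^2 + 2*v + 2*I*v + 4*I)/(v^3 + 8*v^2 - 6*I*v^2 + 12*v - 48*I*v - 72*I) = (v + 2*I)/(v^2 + 6*v*(1 - I) - 36*I)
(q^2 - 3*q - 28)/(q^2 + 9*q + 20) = (q - 7)/(q + 5)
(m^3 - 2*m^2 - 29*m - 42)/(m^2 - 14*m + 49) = (m^2 + 5*m + 6)/(m - 7)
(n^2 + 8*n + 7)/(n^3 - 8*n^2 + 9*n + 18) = (n + 7)/(n^2 - 9*n + 18)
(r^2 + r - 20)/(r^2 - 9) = (r^2 + r - 20)/(r^2 - 9)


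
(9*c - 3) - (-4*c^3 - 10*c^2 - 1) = 4*c^3 + 10*c^2 + 9*c - 2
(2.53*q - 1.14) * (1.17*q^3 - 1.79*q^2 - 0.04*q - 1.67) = 2.9601*q^4 - 5.8625*q^3 + 1.9394*q^2 - 4.1795*q + 1.9038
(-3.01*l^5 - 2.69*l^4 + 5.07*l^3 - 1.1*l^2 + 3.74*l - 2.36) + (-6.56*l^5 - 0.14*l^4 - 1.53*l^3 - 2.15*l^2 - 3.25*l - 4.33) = -9.57*l^5 - 2.83*l^4 + 3.54*l^3 - 3.25*l^2 + 0.49*l - 6.69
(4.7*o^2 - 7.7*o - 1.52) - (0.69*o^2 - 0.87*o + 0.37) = 4.01*o^2 - 6.83*o - 1.89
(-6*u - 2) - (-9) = 7 - 6*u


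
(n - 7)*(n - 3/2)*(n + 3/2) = n^3 - 7*n^2 - 9*n/4 + 63/4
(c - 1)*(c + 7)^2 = c^3 + 13*c^2 + 35*c - 49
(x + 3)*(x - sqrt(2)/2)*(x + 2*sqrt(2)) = x^3 + 3*sqrt(2)*x^2/2 + 3*x^2 - 2*x + 9*sqrt(2)*x/2 - 6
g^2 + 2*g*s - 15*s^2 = (g - 3*s)*(g + 5*s)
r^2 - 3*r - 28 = (r - 7)*(r + 4)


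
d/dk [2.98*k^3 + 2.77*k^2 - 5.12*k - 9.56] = 8.94*k^2 + 5.54*k - 5.12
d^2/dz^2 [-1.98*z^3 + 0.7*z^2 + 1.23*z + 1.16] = 1.4 - 11.88*z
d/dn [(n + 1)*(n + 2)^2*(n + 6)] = 4*n^3 + 33*n^2 + 76*n + 52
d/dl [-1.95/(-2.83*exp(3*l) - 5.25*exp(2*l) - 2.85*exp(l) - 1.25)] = (-16.5555*exp(2*l) - 20.475*exp(l) - 5.5575)*exp(l)/(2.83*exp(3*l) + 5.25*exp(2*l) + 2.85*exp(l) + 1.25)^2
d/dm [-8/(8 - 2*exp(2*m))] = -8*exp(2*m)/(exp(2*m) - 4)^2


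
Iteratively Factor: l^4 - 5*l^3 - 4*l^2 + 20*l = (l - 5)*(l^3 - 4*l) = (l - 5)*(l - 2)*(l^2 + 2*l) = (l - 5)*(l - 2)*(l + 2)*(l)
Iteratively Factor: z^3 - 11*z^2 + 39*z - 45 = (z - 3)*(z^2 - 8*z + 15) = (z - 3)^2*(z - 5)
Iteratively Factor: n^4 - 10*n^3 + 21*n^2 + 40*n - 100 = (n - 5)*(n^3 - 5*n^2 - 4*n + 20) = (n - 5)^2*(n^2 - 4) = (n - 5)^2*(n + 2)*(n - 2)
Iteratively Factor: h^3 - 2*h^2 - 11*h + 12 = (h - 4)*(h^2 + 2*h - 3) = (h - 4)*(h + 3)*(h - 1)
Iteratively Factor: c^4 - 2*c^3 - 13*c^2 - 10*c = (c + 1)*(c^3 - 3*c^2 - 10*c) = c*(c + 1)*(c^2 - 3*c - 10) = c*(c - 5)*(c + 1)*(c + 2)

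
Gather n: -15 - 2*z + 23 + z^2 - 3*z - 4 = z^2 - 5*z + 4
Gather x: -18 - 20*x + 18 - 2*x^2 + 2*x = -2*x^2 - 18*x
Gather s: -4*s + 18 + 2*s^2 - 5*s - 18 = 2*s^2 - 9*s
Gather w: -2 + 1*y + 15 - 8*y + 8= 21 - 7*y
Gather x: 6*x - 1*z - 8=6*x - z - 8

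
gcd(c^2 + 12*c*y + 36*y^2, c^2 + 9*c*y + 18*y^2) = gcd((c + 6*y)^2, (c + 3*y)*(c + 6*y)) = c + 6*y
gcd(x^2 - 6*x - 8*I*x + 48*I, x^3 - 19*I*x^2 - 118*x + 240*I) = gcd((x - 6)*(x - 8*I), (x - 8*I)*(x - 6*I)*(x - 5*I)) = x - 8*I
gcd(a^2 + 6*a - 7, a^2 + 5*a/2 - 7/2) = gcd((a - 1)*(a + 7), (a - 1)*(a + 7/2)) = a - 1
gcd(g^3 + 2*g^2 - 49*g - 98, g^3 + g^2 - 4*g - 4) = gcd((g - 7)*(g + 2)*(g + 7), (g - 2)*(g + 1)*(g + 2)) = g + 2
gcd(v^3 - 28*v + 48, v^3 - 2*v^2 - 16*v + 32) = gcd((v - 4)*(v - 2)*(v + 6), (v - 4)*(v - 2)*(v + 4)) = v^2 - 6*v + 8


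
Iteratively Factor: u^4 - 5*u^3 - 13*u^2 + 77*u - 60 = (u - 1)*(u^3 - 4*u^2 - 17*u + 60) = (u - 3)*(u - 1)*(u^2 - u - 20) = (u - 3)*(u - 1)*(u + 4)*(u - 5)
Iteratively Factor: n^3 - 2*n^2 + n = (n - 1)*(n^2 - n) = n*(n - 1)*(n - 1)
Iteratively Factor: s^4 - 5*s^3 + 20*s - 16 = (s - 1)*(s^3 - 4*s^2 - 4*s + 16) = (s - 1)*(s + 2)*(s^2 - 6*s + 8) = (s - 4)*(s - 1)*(s + 2)*(s - 2)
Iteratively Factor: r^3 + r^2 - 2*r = (r)*(r^2 + r - 2) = r*(r + 2)*(r - 1)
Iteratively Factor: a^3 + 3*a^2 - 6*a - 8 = (a - 2)*(a^2 + 5*a + 4) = (a - 2)*(a + 4)*(a + 1)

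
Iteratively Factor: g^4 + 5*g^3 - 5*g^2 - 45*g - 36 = (g + 4)*(g^3 + g^2 - 9*g - 9) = (g - 3)*(g + 4)*(g^2 + 4*g + 3) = (g - 3)*(g + 3)*(g + 4)*(g + 1)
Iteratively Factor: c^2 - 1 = (c + 1)*(c - 1)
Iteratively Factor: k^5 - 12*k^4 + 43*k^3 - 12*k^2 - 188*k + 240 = (k + 2)*(k^4 - 14*k^3 + 71*k^2 - 154*k + 120) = (k - 3)*(k + 2)*(k^3 - 11*k^2 + 38*k - 40) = (k - 5)*(k - 3)*(k + 2)*(k^2 - 6*k + 8) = (k - 5)*(k - 4)*(k - 3)*(k + 2)*(k - 2)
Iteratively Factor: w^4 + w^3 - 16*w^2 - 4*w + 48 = (w + 2)*(w^3 - w^2 - 14*w + 24) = (w + 2)*(w + 4)*(w^2 - 5*w + 6) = (w - 3)*(w + 2)*(w + 4)*(w - 2)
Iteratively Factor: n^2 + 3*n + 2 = (n + 1)*(n + 2)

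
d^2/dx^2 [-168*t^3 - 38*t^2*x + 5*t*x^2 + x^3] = 10*t + 6*x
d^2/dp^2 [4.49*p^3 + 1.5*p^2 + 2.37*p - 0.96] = 26.94*p + 3.0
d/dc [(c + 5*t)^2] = 2*c + 10*t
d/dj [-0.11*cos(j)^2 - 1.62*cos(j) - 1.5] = (0.22*cos(j) + 1.62)*sin(j)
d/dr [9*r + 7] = 9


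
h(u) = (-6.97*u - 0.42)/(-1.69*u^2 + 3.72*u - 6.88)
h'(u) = (-6.97*u - 0.42)*(3.38*u - 3.72)/(-1.69*u^2 + 3.72*u - 6.88)^2 - 6.97/(-1.69*u^2 + 3.72*u - 6.88)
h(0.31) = 0.44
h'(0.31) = 1.38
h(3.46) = 1.72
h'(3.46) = -0.48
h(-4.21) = -0.55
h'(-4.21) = -0.06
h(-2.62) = -0.63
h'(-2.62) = -0.03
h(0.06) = 0.13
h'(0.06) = 1.11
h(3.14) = 1.88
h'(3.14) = -0.51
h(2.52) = 2.18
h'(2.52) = -0.43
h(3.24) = 1.83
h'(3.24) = -0.50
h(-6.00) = -0.46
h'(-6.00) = -0.05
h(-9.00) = -0.35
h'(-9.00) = -0.03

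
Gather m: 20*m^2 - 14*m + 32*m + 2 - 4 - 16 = 20*m^2 + 18*m - 18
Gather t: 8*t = 8*t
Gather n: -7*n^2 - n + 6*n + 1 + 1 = -7*n^2 + 5*n + 2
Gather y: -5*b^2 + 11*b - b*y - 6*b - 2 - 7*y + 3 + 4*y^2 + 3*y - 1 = -5*b^2 + 5*b + 4*y^2 + y*(-b - 4)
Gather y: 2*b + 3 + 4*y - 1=2*b + 4*y + 2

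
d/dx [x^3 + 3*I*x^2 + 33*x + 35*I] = 3*x^2 + 6*I*x + 33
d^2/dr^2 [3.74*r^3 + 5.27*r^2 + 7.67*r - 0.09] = 22.44*r + 10.54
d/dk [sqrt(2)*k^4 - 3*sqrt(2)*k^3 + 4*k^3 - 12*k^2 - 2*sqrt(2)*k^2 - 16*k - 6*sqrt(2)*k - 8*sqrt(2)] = 4*sqrt(2)*k^3 - 9*sqrt(2)*k^2 + 12*k^2 - 24*k - 4*sqrt(2)*k - 16 - 6*sqrt(2)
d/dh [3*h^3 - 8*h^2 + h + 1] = 9*h^2 - 16*h + 1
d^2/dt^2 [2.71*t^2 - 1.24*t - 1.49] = 5.42000000000000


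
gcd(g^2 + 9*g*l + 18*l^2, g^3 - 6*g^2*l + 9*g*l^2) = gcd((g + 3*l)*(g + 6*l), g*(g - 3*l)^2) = 1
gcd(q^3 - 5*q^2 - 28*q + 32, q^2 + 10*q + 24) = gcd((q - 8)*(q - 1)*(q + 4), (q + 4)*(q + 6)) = q + 4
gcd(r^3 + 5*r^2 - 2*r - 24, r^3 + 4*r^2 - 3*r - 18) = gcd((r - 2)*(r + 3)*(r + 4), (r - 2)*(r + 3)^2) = r^2 + r - 6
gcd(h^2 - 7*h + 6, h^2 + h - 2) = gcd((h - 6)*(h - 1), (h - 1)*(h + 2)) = h - 1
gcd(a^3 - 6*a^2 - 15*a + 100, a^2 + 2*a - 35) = a - 5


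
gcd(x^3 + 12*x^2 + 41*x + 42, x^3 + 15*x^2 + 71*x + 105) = x^2 + 10*x + 21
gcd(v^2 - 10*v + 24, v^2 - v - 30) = v - 6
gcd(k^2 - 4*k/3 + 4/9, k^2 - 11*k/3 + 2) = k - 2/3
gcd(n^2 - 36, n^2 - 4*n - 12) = n - 6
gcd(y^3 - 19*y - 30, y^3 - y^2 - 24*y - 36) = y^2 + 5*y + 6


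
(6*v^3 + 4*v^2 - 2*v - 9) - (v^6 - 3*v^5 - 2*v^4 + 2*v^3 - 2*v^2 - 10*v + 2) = -v^6 + 3*v^5 + 2*v^4 + 4*v^3 + 6*v^2 + 8*v - 11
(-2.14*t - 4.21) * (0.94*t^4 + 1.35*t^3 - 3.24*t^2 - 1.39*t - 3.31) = -2.0116*t^5 - 6.8464*t^4 + 1.2501*t^3 + 16.615*t^2 + 12.9353*t + 13.9351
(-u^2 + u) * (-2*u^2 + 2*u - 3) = 2*u^4 - 4*u^3 + 5*u^2 - 3*u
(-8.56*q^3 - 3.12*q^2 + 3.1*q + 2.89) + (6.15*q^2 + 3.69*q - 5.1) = -8.56*q^3 + 3.03*q^2 + 6.79*q - 2.21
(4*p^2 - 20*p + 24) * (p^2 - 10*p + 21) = 4*p^4 - 60*p^3 + 308*p^2 - 660*p + 504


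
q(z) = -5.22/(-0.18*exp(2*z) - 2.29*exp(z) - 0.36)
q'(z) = -5.22*(0.36*exp(2*z) + 2.29*exp(z))/(-0.18*exp(2*z) - 2.29*exp(z) - 0.36)^2 = (-1.8792*exp(z) - 11.9538)*exp(z)/(0.18*exp(2*z) + 2.29*exp(z) + 0.36)^2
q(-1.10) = 4.57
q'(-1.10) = -3.21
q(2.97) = 0.05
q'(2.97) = -0.07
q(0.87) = 0.76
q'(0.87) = -0.84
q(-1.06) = 4.44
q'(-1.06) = -3.16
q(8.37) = 0.00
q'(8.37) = -0.00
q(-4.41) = 13.46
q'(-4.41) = -0.97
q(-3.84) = 12.75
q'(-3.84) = -1.54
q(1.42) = 0.40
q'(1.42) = -0.49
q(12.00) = 0.00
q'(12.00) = 0.00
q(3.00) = 0.04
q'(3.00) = -0.07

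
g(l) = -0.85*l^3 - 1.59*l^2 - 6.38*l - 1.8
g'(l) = -2.55*l^2 - 3.18*l - 6.38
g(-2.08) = 12.24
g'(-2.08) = -10.80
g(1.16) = -12.67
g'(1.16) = -13.50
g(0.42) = -4.82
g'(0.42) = -8.17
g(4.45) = -136.58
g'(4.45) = -71.03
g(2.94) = -55.90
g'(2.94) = -37.77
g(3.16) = -64.66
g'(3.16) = -41.89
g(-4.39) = 67.48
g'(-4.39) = -41.56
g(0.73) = -7.64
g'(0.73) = -10.06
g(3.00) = -58.20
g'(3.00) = -38.87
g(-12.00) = 1314.60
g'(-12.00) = -335.42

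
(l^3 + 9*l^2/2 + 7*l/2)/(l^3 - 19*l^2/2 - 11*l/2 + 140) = l*(l + 1)/(l^2 - 13*l + 40)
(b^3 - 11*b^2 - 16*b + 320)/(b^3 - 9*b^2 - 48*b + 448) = (b + 5)/(b + 7)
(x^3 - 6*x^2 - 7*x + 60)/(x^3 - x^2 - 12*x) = (x - 5)/x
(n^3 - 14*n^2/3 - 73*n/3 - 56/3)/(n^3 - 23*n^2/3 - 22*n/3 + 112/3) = (n + 1)/(n - 2)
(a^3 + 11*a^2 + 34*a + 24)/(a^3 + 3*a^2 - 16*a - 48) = (a^2 + 7*a + 6)/(a^2 - a - 12)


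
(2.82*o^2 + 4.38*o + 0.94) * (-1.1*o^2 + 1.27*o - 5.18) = -3.102*o^4 - 1.2366*o^3 - 10.079*o^2 - 21.4946*o - 4.8692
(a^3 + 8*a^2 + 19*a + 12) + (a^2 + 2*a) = a^3 + 9*a^2 + 21*a + 12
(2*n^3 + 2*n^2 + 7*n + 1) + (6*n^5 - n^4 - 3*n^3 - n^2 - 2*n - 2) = 6*n^5 - n^4 - n^3 + n^2 + 5*n - 1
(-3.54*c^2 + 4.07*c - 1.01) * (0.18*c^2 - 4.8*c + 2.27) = -0.6372*c^4 + 17.7246*c^3 - 27.7536*c^2 + 14.0869*c - 2.2927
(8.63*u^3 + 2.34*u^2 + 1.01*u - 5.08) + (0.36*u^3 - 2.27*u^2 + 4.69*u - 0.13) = 8.99*u^3 + 0.0699999999999998*u^2 + 5.7*u - 5.21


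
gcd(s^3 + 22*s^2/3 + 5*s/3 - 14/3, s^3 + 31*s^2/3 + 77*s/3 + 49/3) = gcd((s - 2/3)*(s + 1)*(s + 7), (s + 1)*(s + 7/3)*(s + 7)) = s^2 + 8*s + 7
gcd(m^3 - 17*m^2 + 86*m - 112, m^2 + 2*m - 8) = m - 2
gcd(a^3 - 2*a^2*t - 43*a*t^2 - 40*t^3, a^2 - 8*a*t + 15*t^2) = 1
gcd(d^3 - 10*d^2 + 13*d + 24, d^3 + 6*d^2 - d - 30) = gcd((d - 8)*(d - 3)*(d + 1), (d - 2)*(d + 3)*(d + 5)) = 1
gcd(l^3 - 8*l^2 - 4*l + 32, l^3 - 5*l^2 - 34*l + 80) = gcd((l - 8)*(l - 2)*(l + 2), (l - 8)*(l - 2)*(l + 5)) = l^2 - 10*l + 16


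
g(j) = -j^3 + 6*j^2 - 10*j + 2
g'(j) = -3*j^2 + 12*j - 10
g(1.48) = -2.90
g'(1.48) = 1.19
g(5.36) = -33.21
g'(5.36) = -31.87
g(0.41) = -1.16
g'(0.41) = -5.58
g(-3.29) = 135.46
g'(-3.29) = -81.95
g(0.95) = -2.94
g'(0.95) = -1.31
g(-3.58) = 160.58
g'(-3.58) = -91.41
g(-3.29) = 135.46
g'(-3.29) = -81.95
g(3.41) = -1.98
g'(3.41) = -3.96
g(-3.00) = 113.00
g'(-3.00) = -73.00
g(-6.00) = 494.00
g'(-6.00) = -190.00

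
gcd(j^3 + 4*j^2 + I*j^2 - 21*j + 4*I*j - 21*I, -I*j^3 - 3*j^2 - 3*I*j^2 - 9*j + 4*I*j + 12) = 1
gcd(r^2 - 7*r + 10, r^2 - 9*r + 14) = r - 2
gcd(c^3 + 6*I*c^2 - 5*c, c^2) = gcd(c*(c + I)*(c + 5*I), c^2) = c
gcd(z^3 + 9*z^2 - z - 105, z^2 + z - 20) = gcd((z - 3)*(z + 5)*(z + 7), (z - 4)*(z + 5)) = z + 5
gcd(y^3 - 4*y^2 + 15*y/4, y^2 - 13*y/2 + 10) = y - 5/2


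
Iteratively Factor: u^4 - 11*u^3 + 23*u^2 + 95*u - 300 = (u - 5)*(u^3 - 6*u^2 - 7*u + 60) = (u - 5)*(u + 3)*(u^2 - 9*u + 20) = (u - 5)^2*(u + 3)*(u - 4)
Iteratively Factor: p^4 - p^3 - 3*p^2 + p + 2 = (p - 1)*(p^3 - 3*p - 2) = (p - 1)*(p + 1)*(p^2 - p - 2) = (p - 2)*(p - 1)*(p + 1)*(p + 1)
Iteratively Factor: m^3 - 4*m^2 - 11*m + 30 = (m - 2)*(m^2 - 2*m - 15) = (m - 2)*(m + 3)*(m - 5)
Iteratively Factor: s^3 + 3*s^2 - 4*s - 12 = (s + 2)*(s^2 + s - 6) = (s - 2)*(s + 2)*(s + 3)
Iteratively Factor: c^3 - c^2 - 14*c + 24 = (c - 3)*(c^2 + 2*c - 8) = (c - 3)*(c + 4)*(c - 2)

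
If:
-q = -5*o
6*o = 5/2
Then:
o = 5/12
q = 25/12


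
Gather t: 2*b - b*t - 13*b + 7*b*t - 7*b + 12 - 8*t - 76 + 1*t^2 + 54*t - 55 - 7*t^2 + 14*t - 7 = -18*b - 6*t^2 + t*(6*b + 60) - 126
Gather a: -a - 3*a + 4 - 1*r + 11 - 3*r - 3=-4*a - 4*r + 12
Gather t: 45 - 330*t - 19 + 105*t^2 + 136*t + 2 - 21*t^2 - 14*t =84*t^2 - 208*t + 28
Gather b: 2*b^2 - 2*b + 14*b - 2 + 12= 2*b^2 + 12*b + 10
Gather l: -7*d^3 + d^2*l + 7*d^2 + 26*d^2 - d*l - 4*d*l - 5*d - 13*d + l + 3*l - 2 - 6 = -7*d^3 + 33*d^2 - 18*d + l*(d^2 - 5*d + 4) - 8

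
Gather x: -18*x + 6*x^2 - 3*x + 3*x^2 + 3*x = 9*x^2 - 18*x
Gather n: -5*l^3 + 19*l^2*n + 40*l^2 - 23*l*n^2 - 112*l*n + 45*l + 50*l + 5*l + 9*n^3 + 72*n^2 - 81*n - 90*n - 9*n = -5*l^3 + 40*l^2 + 100*l + 9*n^3 + n^2*(72 - 23*l) + n*(19*l^2 - 112*l - 180)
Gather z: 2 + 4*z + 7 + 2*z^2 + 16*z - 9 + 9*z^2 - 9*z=11*z^2 + 11*z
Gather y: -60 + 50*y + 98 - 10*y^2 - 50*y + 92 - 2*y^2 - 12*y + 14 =-12*y^2 - 12*y + 144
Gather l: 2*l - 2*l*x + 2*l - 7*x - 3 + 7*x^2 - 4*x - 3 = l*(4 - 2*x) + 7*x^2 - 11*x - 6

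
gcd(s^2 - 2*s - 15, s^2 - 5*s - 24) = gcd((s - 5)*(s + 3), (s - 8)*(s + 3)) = s + 3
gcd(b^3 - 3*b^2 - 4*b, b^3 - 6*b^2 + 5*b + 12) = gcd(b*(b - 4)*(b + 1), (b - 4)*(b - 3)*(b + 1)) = b^2 - 3*b - 4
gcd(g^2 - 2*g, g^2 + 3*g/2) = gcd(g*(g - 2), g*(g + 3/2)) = g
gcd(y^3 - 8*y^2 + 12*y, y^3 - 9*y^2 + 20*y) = y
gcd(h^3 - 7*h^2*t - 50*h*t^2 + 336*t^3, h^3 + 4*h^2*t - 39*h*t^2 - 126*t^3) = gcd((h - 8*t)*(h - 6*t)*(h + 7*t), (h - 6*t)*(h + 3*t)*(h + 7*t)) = -h^2 - h*t + 42*t^2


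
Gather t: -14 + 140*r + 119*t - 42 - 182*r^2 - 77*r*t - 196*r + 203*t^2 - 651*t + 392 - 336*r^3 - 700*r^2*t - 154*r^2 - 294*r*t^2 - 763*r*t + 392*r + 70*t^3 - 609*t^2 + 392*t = -336*r^3 - 336*r^2 + 336*r + 70*t^3 + t^2*(-294*r - 406) + t*(-700*r^2 - 840*r - 140) + 336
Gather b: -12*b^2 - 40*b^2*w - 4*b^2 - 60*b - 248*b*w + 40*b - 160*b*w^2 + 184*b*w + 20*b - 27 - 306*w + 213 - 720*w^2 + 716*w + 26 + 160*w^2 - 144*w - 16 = b^2*(-40*w - 16) + b*(-160*w^2 - 64*w) - 560*w^2 + 266*w + 196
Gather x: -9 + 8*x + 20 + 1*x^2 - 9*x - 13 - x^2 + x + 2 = 0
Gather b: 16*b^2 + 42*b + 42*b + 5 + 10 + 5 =16*b^2 + 84*b + 20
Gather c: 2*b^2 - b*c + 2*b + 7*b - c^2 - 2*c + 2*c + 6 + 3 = 2*b^2 - b*c + 9*b - c^2 + 9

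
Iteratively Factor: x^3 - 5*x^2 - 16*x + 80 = (x + 4)*(x^2 - 9*x + 20) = (x - 4)*(x + 4)*(x - 5)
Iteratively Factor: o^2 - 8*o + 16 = (o - 4)*(o - 4)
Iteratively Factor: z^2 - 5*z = (z)*(z - 5)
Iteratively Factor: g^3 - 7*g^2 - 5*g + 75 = (g + 3)*(g^2 - 10*g + 25) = (g - 5)*(g + 3)*(g - 5)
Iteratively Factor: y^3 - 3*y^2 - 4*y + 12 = (y - 3)*(y^2 - 4) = (y - 3)*(y - 2)*(y + 2)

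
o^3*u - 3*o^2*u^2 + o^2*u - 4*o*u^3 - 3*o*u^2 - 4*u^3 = (o - 4*u)*(o + u)*(o*u + u)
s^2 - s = s*(s - 1)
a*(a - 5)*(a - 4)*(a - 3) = a^4 - 12*a^3 + 47*a^2 - 60*a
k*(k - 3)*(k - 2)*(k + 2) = k^4 - 3*k^3 - 4*k^2 + 12*k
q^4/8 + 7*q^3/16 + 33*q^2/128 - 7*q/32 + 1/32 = (q/4 + 1/2)*(q/2 + 1)*(q - 1/4)^2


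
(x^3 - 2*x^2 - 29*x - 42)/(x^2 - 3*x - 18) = (x^2 - 5*x - 14)/(x - 6)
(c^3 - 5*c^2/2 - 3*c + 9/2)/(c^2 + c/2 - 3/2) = c - 3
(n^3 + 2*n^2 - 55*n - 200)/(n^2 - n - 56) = (n^2 + 10*n + 25)/(n + 7)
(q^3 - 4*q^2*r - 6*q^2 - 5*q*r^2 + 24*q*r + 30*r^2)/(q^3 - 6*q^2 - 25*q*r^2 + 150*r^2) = (q + r)/(q + 5*r)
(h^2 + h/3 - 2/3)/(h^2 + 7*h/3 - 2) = (h + 1)/(h + 3)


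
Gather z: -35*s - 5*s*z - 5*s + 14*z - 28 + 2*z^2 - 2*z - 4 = -40*s + 2*z^2 + z*(12 - 5*s) - 32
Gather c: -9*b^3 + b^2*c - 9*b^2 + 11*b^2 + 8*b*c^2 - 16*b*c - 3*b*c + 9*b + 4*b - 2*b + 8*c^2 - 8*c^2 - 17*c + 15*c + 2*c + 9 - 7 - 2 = -9*b^3 + 2*b^2 + 8*b*c^2 + 11*b + c*(b^2 - 19*b)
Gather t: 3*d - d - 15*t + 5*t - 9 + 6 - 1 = 2*d - 10*t - 4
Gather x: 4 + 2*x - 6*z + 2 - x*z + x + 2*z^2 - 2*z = x*(3 - z) + 2*z^2 - 8*z + 6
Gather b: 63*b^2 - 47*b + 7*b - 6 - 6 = 63*b^2 - 40*b - 12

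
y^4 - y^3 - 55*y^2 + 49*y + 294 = (y - 7)*(y - 3)*(y + 2)*(y + 7)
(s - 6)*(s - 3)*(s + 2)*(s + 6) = s^4 - s^3 - 42*s^2 + 36*s + 216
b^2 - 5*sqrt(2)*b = b*(b - 5*sqrt(2))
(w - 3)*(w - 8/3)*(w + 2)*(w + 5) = w^4 + 4*w^3/3 - 65*w^2/3 - 2*w/3 + 80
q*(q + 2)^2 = q^3 + 4*q^2 + 4*q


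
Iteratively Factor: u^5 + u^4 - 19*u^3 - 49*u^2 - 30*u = (u + 2)*(u^4 - u^3 - 17*u^2 - 15*u) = (u + 2)*(u + 3)*(u^3 - 4*u^2 - 5*u) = (u + 1)*(u + 2)*(u + 3)*(u^2 - 5*u) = u*(u + 1)*(u + 2)*(u + 3)*(u - 5)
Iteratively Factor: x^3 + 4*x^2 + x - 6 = (x - 1)*(x^2 + 5*x + 6) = (x - 1)*(x + 3)*(x + 2)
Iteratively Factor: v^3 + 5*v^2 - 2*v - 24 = (v - 2)*(v^2 + 7*v + 12) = (v - 2)*(v + 4)*(v + 3)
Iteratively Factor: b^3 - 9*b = (b - 3)*(b^2 + 3*b) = (b - 3)*(b + 3)*(b)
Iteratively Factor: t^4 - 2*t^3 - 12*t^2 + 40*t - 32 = (t - 2)*(t^3 - 12*t + 16) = (t - 2)*(t + 4)*(t^2 - 4*t + 4) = (t - 2)^2*(t + 4)*(t - 2)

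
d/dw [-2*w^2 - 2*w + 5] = -4*w - 2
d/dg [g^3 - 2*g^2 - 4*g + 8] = 3*g^2 - 4*g - 4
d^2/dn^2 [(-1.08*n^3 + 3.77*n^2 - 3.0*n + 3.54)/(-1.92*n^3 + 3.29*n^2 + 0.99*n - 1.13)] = (-14.151168*n^6 + 78.672384*n^5 - 341.414784*n^4 + 583.350222*n^3 - 358.980042*n^2 + 52.094412*n - 36.17605)/(7.077888*n^9 - 36.384768*n^8 + 51.398208*n^7 + 14.407399*n^6 - 69.330105*n^5 + 14.132688*n^4 + 28.467783*n^3 - 9.280464*n^2 - 3.792393*n + 1.442897)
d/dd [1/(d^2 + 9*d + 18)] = (-2*d - 9)/(d^2 + 9*d + 18)^2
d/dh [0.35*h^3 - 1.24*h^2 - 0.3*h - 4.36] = 1.05*h^2 - 2.48*h - 0.3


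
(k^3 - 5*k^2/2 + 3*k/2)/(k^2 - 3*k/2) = k - 1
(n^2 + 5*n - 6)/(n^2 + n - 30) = (n - 1)/(n - 5)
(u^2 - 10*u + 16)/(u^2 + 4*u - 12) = (u - 8)/(u + 6)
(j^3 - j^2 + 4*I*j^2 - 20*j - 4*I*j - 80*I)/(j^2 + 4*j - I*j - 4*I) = (j^2 + j*(-5 + 4*I) - 20*I)/(j - I)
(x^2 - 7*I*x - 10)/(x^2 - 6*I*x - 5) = (x - 2*I)/(x - I)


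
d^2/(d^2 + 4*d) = d/(d + 4)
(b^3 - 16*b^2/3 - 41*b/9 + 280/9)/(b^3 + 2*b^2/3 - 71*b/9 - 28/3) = (3*b^2 - 23*b + 40)/(3*b^2 - 5*b - 12)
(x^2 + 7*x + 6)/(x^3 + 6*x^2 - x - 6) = 1/(x - 1)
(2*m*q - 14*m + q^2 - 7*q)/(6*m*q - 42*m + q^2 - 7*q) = (2*m + q)/(6*m + q)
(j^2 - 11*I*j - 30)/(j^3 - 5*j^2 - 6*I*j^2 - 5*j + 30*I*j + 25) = (j - 6*I)/(j^2 - j*(5 + I) + 5*I)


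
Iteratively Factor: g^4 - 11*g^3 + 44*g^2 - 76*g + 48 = (g - 2)*(g^3 - 9*g^2 + 26*g - 24) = (g - 2)^2*(g^2 - 7*g + 12) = (g - 4)*(g - 2)^2*(g - 3)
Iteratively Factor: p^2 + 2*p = (p + 2)*(p)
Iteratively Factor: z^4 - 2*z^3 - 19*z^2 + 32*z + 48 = (z - 4)*(z^3 + 2*z^2 - 11*z - 12) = (z - 4)*(z - 3)*(z^2 + 5*z + 4) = (z - 4)*(z - 3)*(z + 4)*(z + 1)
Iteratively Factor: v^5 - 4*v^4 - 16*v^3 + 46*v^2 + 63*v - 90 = (v + 3)*(v^4 - 7*v^3 + 5*v^2 + 31*v - 30) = (v - 5)*(v + 3)*(v^3 - 2*v^2 - 5*v + 6) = (v - 5)*(v - 3)*(v + 3)*(v^2 + v - 2) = (v - 5)*(v - 3)*(v + 2)*(v + 3)*(v - 1)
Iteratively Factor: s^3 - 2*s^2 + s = (s)*(s^2 - 2*s + 1) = s*(s - 1)*(s - 1)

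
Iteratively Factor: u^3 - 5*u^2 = (u)*(u^2 - 5*u) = u^2*(u - 5)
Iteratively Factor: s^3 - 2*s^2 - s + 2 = (s - 1)*(s^2 - s - 2) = (s - 2)*(s - 1)*(s + 1)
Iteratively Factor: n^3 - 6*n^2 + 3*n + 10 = (n - 5)*(n^2 - n - 2) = (n - 5)*(n + 1)*(n - 2)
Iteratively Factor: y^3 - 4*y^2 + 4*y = (y)*(y^2 - 4*y + 4) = y*(y - 2)*(y - 2)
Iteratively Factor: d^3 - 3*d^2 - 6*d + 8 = (d - 1)*(d^2 - 2*d - 8) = (d - 1)*(d + 2)*(d - 4)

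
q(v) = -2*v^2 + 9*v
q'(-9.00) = 45.00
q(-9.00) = -243.00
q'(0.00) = 9.00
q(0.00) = 0.00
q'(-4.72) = 27.88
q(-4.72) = -87.04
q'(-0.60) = 11.40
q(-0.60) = -6.12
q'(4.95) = -10.80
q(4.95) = -4.46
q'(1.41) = 3.36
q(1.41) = 8.71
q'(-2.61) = 19.44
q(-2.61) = -37.11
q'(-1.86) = 16.44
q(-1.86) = -23.66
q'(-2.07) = 17.28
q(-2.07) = -27.20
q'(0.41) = 7.36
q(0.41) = 3.35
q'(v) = 9 - 4*v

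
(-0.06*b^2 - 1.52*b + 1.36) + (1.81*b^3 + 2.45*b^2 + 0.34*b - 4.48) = 1.81*b^3 + 2.39*b^2 - 1.18*b - 3.12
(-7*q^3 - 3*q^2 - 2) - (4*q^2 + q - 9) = -7*q^3 - 7*q^2 - q + 7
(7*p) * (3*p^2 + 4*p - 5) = 21*p^3 + 28*p^2 - 35*p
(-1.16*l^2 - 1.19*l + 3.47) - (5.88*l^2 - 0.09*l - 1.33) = -7.04*l^2 - 1.1*l + 4.8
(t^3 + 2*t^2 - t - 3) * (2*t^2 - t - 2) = 2*t^5 + 3*t^4 - 6*t^3 - 9*t^2 + 5*t + 6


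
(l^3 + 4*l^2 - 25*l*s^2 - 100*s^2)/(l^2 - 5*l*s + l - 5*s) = (l^2 + 5*l*s + 4*l + 20*s)/(l + 1)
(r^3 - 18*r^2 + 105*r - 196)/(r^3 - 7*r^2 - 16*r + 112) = (r - 7)/(r + 4)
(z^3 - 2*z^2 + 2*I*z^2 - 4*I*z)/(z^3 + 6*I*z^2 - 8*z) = (z - 2)/(z + 4*I)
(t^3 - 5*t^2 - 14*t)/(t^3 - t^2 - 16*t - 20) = t*(t - 7)/(t^2 - 3*t - 10)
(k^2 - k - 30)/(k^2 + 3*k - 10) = (k - 6)/(k - 2)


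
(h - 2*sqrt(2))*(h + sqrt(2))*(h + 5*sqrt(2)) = h^3 + 4*sqrt(2)*h^2 - 14*h - 20*sqrt(2)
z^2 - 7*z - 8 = (z - 8)*(z + 1)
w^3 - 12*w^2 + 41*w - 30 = (w - 6)*(w - 5)*(w - 1)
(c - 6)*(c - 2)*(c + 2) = c^3 - 6*c^2 - 4*c + 24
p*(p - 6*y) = p^2 - 6*p*y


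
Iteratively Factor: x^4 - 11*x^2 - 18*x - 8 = (x + 1)*(x^3 - x^2 - 10*x - 8) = (x + 1)*(x + 2)*(x^2 - 3*x - 4) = (x + 1)^2*(x + 2)*(x - 4)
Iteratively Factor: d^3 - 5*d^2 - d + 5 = (d - 5)*(d^2 - 1) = (d - 5)*(d - 1)*(d + 1)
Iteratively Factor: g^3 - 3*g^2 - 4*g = (g + 1)*(g^2 - 4*g) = (g - 4)*(g + 1)*(g)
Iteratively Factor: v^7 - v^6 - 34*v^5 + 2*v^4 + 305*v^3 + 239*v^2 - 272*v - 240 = (v + 1)*(v^6 - 2*v^5 - 32*v^4 + 34*v^3 + 271*v^2 - 32*v - 240) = (v - 1)*(v + 1)*(v^5 - v^4 - 33*v^3 + v^2 + 272*v + 240) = (v - 5)*(v - 1)*(v + 1)*(v^4 + 4*v^3 - 13*v^2 - 64*v - 48) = (v - 5)*(v - 4)*(v - 1)*(v + 1)*(v^3 + 8*v^2 + 19*v + 12) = (v - 5)*(v - 4)*(v - 1)*(v + 1)*(v + 4)*(v^2 + 4*v + 3) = (v - 5)*(v - 4)*(v - 1)*(v + 1)*(v + 3)*(v + 4)*(v + 1)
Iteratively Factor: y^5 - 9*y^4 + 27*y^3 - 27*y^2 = (y - 3)*(y^4 - 6*y^3 + 9*y^2) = y*(y - 3)*(y^3 - 6*y^2 + 9*y) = y^2*(y - 3)*(y^2 - 6*y + 9) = y^2*(y - 3)^2*(y - 3)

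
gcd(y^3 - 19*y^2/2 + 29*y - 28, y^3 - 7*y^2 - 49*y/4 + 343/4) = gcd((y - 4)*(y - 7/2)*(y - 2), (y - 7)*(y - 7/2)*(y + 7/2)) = y - 7/2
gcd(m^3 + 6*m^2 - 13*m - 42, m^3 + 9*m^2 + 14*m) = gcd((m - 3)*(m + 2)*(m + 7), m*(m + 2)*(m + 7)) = m^2 + 9*m + 14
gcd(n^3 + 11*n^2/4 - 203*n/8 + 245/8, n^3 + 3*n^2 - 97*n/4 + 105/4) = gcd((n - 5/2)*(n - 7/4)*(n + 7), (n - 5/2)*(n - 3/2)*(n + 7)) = n^2 + 9*n/2 - 35/2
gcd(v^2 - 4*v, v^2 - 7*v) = v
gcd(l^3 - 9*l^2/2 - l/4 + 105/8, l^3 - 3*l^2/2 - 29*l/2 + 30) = l - 5/2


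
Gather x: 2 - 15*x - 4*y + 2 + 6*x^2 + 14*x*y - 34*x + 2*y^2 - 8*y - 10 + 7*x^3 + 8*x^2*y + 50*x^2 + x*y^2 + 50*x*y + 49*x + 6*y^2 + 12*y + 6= 7*x^3 + x^2*(8*y + 56) + x*(y^2 + 64*y) + 8*y^2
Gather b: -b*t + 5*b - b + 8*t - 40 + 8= b*(4 - t) + 8*t - 32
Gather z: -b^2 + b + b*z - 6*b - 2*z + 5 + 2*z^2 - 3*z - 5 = -b^2 - 5*b + 2*z^2 + z*(b - 5)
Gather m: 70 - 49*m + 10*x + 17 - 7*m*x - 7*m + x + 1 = m*(-7*x - 56) + 11*x + 88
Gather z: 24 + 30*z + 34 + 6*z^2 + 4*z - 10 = 6*z^2 + 34*z + 48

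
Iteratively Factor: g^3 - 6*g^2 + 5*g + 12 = (g - 3)*(g^2 - 3*g - 4) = (g - 3)*(g + 1)*(g - 4)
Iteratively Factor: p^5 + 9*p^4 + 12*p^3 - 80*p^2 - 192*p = (p + 4)*(p^4 + 5*p^3 - 8*p^2 - 48*p) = p*(p + 4)*(p^3 + 5*p^2 - 8*p - 48) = p*(p + 4)^2*(p^2 + p - 12) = p*(p - 3)*(p + 4)^2*(p + 4)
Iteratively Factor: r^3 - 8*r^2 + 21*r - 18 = (r - 3)*(r^2 - 5*r + 6) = (r - 3)^2*(r - 2)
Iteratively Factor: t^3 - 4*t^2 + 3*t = (t - 3)*(t^2 - t) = t*(t - 3)*(t - 1)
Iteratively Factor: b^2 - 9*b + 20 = (b - 4)*(b - 5)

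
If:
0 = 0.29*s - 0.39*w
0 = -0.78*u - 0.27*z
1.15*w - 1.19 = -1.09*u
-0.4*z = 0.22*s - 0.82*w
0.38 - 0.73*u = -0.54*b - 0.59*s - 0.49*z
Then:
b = -6.64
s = 2.44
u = -0.82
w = 1.82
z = 2.38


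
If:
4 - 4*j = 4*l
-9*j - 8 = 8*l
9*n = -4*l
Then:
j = -16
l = 17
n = -68/9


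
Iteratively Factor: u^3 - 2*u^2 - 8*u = (u + 2)*(u^2 - 4*u) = u*(u + 2)*(u - 4)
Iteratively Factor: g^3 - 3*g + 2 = (g + 2)*(g^2 - 2*g + 1) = (g - 1)*(g + 2)*(g - 1)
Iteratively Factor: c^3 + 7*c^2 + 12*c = (c + 3)*(c^2 + 4*c) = c*(c + 3)*(c + 4)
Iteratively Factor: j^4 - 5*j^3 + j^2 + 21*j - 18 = (j - 1)*(j^3 - 4*j^2 - 3*j + 18) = (j - 3)*(j - 1)*(j^2 - j - 6) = (j - 3)^2*(j - 1)*(j + 2)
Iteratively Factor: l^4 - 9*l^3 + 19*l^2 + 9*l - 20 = (l + 1)*(l^3 - 10*l^2 + 29*l - 20) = (l - 4)*(l + 1)*(l^2 - 6*l + 5) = (l - 4)*(l - 1)*(l + 1)*(l - 5)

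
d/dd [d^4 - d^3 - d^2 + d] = 4*d^3 - 3*d^2 - 2*d + 1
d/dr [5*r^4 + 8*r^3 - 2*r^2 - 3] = 4*r*(5*r^2 + 6*r - 1)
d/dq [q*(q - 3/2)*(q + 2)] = 3*q^2 + q - 3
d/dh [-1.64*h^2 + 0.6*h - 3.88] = 0.6 - 3.28*h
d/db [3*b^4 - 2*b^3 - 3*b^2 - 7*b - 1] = 12*b^3 - 6*b^2 - 6*b - 7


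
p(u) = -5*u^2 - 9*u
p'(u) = -10*u - 9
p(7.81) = -375.27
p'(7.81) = -87.10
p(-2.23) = -4.79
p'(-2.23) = 13.30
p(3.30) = -84.15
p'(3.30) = -42.00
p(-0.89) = 4.05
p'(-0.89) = -0.10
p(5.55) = -203.96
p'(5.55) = -64.50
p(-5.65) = -108.76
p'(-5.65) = 47.50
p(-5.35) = -94.96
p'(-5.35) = 44.50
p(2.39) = -50.07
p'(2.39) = -32.90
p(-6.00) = -126.00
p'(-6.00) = 51.00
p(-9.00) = -324.00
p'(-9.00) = 81.00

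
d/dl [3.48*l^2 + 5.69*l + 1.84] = 6.96*l + 5.69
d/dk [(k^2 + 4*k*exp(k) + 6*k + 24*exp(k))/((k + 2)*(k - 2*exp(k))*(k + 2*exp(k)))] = (2*(k + 2)*(k - 2*exp(k))*(k + 2*exp(k))*(2*k*exp(k) + k + 14*exp(k) + 3) - (k + 2)*(k - 2*exp(k))*(2*exp(k) + 1)*(k^2 + 4*k*exp(k) + 6*k + 24*exp(k)) + (k + 2)*(k + 2*exp(k))*(2*exp(k) - 1)*(k^2 + 4*k*exp(k) + 6*k + 24*exp(k)) - (k - 2*exp(k))*(k + 2*exp(k))*(k^2 + 4*k*exp(k) + 6*k + 24*exp(k)))/((k + 2)^2*(k - 2*exp(k))^2*(k + 2*exp(k))^2)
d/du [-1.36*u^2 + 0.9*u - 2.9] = 0.9 - 2.72*u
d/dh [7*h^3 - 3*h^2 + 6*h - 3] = 21*h^2 - 6*h + 6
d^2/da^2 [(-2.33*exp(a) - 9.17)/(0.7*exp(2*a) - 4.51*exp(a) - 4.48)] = (-1.1417*exp(4*a) - 25.32901*exp(3*a) + 43.00779*exp(2*a) - 254.470013*exp(a) + 138.513984)*exp(a)/(0.343*exp(6*a) - 6.6297*exp(5*a) + 36.12861*exp(4*a) - 6.87369099999999*exp(3*a) - 231.223104*exp(2*a) - 271.552512*exp(a) - 89.915392)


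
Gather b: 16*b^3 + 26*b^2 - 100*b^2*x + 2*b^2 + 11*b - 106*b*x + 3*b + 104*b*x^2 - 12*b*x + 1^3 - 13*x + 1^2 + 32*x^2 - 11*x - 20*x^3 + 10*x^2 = 16*b^3 + b^2*(28 - 100*x) + b*(104*x^2 - 118*x + 14) - 20*x^3 + 42*x^2 - 24*x + 2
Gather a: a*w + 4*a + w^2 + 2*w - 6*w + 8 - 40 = a*(w + 4) + w^2 - 4*w - 32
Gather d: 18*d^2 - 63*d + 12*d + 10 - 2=18*d^2 - 51*d + 8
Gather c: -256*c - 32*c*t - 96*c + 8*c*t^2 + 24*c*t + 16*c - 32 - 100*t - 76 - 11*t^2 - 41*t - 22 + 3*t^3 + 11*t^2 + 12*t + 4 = c*(8*t^2 - 8*t - 336) + 3*t^3 - 129*t - 126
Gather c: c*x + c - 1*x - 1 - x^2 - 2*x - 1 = c*(x + 1) - x^2 - 3*x - 2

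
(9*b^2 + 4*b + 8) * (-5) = -45*b^2 - 20*b - 40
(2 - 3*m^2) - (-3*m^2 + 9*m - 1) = 3 - 9*m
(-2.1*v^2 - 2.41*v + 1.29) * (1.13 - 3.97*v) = 8.337*v^3 + 7.1947*v^2 - 7.8446*v + 1.4577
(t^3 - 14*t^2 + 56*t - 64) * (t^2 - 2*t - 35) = t^5 - 16*t^4 + 49*t^3 + 314*t^2 - 1832*t + 2240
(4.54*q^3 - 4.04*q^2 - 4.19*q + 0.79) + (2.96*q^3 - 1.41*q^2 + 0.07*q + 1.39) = 7.5*q^3 - 5.45*q^2 - 4.12*q + 2.18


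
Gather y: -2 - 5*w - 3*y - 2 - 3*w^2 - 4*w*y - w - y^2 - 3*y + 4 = -3*w^2 - 6*w - y^2 + y*(-4*w - 6)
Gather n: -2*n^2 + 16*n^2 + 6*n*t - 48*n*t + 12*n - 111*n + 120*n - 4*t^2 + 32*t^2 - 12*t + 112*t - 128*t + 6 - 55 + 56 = 14*n^2 + n*(21 - 42*t) + 28*t^2 - 28*t + 7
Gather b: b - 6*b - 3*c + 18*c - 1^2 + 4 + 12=-5*b + 15*c + 15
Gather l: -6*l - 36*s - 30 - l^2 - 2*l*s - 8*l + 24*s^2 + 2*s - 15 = -l^2 + l*(-2*s - 14) + 24*s^2 - 34*s - 45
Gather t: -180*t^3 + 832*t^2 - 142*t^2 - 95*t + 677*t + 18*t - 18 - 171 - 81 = -180*t^3 + 690*t^2 + 600*t - 270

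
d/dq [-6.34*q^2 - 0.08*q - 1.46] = -12.68*q - 0.08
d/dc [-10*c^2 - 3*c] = -20*c - 3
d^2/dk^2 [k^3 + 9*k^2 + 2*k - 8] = 6*k + 18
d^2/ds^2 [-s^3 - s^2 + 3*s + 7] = -6*s - 2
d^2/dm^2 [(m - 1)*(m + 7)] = 2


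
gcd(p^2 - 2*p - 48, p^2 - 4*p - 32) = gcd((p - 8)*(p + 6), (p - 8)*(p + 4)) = p - 8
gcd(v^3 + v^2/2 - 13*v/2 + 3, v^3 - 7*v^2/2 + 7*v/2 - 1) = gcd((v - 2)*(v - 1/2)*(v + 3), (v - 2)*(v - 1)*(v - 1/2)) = v^2 - 5*v/2 + 1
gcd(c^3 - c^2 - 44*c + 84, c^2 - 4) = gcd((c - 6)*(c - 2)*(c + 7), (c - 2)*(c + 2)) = c - 2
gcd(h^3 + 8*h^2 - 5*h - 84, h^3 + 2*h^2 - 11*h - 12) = h^2 + h - 12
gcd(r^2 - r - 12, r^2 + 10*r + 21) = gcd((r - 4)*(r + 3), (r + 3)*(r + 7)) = r + 3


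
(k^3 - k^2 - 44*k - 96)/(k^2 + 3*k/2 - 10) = 2*(k^2 - 5*k - 24)/(2*k - 5)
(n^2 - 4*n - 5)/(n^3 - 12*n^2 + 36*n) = (n^2 - 4*n - 5)/(n*(n^2 - 12*n + 36))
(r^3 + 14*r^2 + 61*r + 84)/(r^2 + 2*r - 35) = (r^2 + 7*r + 12)/(r - 5)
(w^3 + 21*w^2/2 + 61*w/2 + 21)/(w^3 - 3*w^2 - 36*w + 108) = (2*w^2 + 9*w + 7)/(2*(w^2 - 9*w + 18))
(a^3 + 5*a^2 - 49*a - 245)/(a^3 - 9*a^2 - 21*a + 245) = (a + 7)/(a - 7)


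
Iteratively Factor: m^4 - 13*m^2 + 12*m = (m - 1)*(m^3 + m^2 - 12*m) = (m - 1)*(m + 4)*(m^2 - 3*m) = (m - 3)*(m - 1)*(m + 4)*(m)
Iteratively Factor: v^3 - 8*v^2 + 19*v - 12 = (v - 1)*(v^2 - 7*v + 12) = (v - 3)*(v - 1)*(v - 4)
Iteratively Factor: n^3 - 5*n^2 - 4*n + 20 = (n - 5)*(n^2 - 4) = (n - 5)*(n - 2)*(n + 2)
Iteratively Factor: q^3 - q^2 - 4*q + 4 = (q + 2)*(q^2 - 3*q + 2) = (q - 2)*(q + 2)*(q - 1)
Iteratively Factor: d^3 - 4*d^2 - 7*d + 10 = (d - 1)*(d^2 - 3*d - 10) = (d - 1)*(d + 2)*(d - 5)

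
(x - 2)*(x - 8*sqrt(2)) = x^2 - 8*sqrt(2)*x - 2*x + 16*sqrt(2)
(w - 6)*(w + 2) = w^2 - 4*w - 12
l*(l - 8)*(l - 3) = l^3 - 11*l^2 + 24*l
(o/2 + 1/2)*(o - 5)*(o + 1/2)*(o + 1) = o^4/2 - 5*o^3/4 - 21*o^2/4 - 19*o/4 - 5/4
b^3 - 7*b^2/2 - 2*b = b*(b - 4)*(b + 1/2)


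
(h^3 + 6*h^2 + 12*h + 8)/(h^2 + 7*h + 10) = (h^2 + 4*h + 4)/(h + 5)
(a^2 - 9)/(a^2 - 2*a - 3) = (a + 3)/(a + 1)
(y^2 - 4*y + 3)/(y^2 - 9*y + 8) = (y - 3)/(y - 8)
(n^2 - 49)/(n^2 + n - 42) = (n - 7)/(n - 6)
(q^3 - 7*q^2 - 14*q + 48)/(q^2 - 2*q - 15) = (q^2 - 10*q + 16)/(q - 5)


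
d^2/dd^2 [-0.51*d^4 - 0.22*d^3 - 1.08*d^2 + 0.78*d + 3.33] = -6.12*d^2 - 1.32*d - 2.16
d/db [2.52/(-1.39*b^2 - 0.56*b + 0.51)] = (7.0056*b + 1.4112)/(1.39*b^2 + 0.56*b - 0.51)^2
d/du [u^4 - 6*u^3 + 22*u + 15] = 4*u^3 - 18*u^2 + 22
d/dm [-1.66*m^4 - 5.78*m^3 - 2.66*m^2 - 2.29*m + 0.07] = -6.64*m^3 - 17.34*m^2 - 5.32*m - 2.29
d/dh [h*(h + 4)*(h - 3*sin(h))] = -h*(h + 4)*(3*cos(h) - 1) + h*(h - 3*sin(h)) + (h + 4)*(h - 3*sin(h))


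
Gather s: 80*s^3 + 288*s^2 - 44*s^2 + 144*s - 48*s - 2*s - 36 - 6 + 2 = 80*s^3 + 244*s^2 + 94*s - 40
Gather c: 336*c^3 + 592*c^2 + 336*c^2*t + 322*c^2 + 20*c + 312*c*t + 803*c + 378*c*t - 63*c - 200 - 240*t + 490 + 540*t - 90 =336*c^3 + c^2*(336*t + 914) + c*(690*t + 760) + 300*t + 200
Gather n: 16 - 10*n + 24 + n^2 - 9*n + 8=n^2 - 19*n + 48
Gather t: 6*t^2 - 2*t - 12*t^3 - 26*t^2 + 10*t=-12*t^3 - 20*t^2 + 8*t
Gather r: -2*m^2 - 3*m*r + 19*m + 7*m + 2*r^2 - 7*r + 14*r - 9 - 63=-2*m^2 + 26*m + 2*r^2 + r*(7 - 3*m) - 72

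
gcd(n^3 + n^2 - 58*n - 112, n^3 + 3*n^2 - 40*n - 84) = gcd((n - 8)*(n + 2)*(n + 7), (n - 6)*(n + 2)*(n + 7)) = n^2 + 9*n + 14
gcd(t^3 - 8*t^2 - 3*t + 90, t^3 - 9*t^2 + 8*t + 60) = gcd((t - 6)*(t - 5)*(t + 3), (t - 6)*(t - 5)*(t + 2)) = t^2 - 11*t + 30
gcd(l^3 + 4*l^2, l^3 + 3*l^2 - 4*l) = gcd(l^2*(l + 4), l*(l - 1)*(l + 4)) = l^2 + 4*l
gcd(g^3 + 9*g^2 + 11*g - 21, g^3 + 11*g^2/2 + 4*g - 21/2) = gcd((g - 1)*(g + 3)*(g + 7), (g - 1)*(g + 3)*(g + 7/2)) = g^2 + 2*g - 3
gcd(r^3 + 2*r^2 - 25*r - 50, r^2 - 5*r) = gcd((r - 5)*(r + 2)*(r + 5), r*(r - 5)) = r - 5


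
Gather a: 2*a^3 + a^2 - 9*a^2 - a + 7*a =2*a^3 - 8*a^2 + 6*a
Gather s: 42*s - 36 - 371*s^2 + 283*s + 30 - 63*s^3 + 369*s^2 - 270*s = -63*s^3 - 2*s^2 + 55*s - 6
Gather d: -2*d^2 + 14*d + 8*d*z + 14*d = -2*d^2 + d*(8*z + 28)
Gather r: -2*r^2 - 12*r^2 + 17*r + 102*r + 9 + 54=-14*r^2 + 119*r + 63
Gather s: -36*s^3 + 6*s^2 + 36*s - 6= -36*s^3 + 6*s^2 + 36*s - 6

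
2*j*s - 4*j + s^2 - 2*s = (2*j + s)*(s - 2)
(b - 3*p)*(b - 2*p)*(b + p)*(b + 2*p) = b^4 - 2*b^3*p - 7*b^2*p^2 + 8*b*p^3 + 12*p^4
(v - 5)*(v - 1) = v^2 - 6*v + 5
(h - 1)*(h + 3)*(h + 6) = h^3 + 8*h^2 + 9*h - 18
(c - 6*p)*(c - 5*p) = c^2 - 11*c*p + 30*p^2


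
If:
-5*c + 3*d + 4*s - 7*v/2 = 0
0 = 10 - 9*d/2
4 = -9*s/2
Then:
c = 28/45 - 7*v/10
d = 20/9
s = -8/9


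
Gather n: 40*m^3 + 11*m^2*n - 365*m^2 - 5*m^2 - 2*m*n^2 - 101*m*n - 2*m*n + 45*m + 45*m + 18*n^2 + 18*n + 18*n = 40*m^3 - 370*m^2 + 90*m + n^2*(18 - 2*m) + n*(11*m^2 - 103*m + 36)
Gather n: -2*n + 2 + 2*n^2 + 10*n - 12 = 2*n^2 + 8*n - 10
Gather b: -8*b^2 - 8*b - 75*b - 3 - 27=-8*b^2 - 83*b - 30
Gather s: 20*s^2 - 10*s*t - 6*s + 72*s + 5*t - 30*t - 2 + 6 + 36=20*s^2 + s*(66 - 10*t) - 25*t + 40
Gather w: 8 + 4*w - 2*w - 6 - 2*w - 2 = 0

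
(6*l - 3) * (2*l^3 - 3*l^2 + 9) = 12*l^4 - 24*l^3 + 9*l^2 + 54*l - 27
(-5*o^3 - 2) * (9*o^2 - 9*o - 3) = -45*o^5 + 45*o^4 + 15*o^3 - 18*o^2 + 18*o + 6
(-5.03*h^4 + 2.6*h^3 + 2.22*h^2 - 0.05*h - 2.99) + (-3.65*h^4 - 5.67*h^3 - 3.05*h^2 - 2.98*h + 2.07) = -8.68*h^4 - 3.07*h^3 - 0.83*h^2 - 3.03*h - 0.92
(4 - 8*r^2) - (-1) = 5 - 8*r^2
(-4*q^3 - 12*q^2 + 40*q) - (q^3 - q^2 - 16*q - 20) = -5*q^3 - 11*q^2 + 56*q + 20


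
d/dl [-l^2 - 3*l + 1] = -2*l - 3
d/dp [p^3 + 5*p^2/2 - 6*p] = 3*p^2 + 5*p - 6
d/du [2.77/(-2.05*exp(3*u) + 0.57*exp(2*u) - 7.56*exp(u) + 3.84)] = (17.0355*exp(2*u) - 3.1578*exp(u) + 20.9412)*exp(u)/(2.05*exp(3*u) - 0.57*exp(2*u) + 7.56*exp(u) - 3.84)^2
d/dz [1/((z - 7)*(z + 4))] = (3 - 2*z)/(z^4 - 6*z^3 - 47*z^2 + 168*z + 784)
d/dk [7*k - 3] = 7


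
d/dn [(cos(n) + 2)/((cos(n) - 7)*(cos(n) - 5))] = (cos(n)^2 + 4*cos(n) - 59)*sin(n)/((cos(n) - 7)^2*(cos(n) - 5)^2)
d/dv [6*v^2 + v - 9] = 12*v + 1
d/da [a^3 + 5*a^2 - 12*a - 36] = 3*a^2 + 10*a - 12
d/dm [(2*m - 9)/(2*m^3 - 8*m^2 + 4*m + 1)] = 2*(-4*m^3 + 35*m^2 - 72*m + 19)/(4*m^6 - 32*m^5 + 80*m^4 - 60*m^3 + 8*m + 1)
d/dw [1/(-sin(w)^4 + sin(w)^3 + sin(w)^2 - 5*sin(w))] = (4*sin(w)^3 - 3*sin(w)^2 - 2*sin(w) + 5)*cos(w)/((-sin(w)*cos(w)^2 + cos(w)^2 + 4)^2*sin(w)^2)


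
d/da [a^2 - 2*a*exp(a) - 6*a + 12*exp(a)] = -2*a*exp(a) + 2*a + 10*exp(a) - 6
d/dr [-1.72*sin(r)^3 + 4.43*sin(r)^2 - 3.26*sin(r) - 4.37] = (-5.16*sin(r)^2 + 8.86*sin(r) - 3.26)*cos(r)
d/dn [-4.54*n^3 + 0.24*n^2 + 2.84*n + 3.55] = -13.62*n^2 + 0.48*n + 2.84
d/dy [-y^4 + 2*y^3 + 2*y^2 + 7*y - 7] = -4*y^3 + 6*y^2 + 4*y + 7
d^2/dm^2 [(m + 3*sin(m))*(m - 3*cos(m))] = 3*sqrt(2)*m*cos(m + pi/4) + 18*sin(2*m) + 6*sqrt(2)*sin(m + pi/4) + 2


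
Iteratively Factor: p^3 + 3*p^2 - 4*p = (p + 4)*(p^2 - p) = (p - 1)*(p + 4)*(p)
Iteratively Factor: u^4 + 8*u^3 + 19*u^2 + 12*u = (u + 4)*(u^3 + 4*u^2 + 3*u) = u*(u + 4)*(u^2 + 4*u + 3) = u*(u + 1)*(u + 4)*(u + 3)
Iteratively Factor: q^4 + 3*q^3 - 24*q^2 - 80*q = (q - 5)*(q^3 + 8*q^2 + 16*q) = (q - 5)*(q + 4)*(q^2 + 4*q) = (q - 5)*(q + 4)^2*(q)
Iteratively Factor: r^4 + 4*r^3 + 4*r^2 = (r + 2)*(r^3 + 2*r^2) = (r + 2)^2*(r^2) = r*(r + 2)^2*(r)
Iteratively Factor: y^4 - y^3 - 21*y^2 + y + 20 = (y + 4)*(y^3 - 5*y^2 - y + 5) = (y - 5)*(y + 4)*(y^2 - 1) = (y - 5)*(y + 1)*(y + 4)*(y - 1)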